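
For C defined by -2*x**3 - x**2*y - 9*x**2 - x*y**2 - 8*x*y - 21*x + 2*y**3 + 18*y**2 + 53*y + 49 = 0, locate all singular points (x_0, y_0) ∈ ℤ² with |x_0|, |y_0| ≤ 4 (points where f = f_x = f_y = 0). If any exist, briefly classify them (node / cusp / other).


Singular points: {(-1, -3)}; classification: cusp.

Compute partial derivatives:
  f_x = -6*x**2 - 2*x*y - 18*x - y**2 - 8*y - 21.
  f_y = -x**2 - 2*x*y - 8*x + 6*y**2 + 36*y + 53.
Scan x_0 ∈ {−4, ..., 4}. For each x_0, f_y(x_0, y) is a polynomial in y; find its integer roots y ∈ {−4, ..., 4}, then test f_x and f at those candidates.
  x = -4: f_y(-4, y) = 6*y**2 + 44*y + 69; no integer root y with |y| ≤ 4.
  x = -3: f_y(-3, y) = 6*y**2 + 42*y + 68; no integer root y with |y| ≤ 4.
  x = -2: f_y(-2, y) = 6*y**2 + 40*y + 65; no integer root y with |y| ≤ 4.
  x = -1: f_y(-1, y) = 6*y**2 + 38*y + 60; vanishes at y ∈ {-3}. (-1, -3): f_x = 0, f = 0 — SINGULAR.
  x = 0: f_y(0, y) = 6*y**2 + 36*y + 53; no integer root y with |y| ≤ 4.
  x = 1: f_y(1, y) = 6*y**2 + 34*y + 44; vanishes at y ∈ {-2}. (1, -2): f_x = -29 ≠ 0.
  x = 2: f_y(2, y) = 6*y**2 + 32*y + 33; no integer root y with |y| ≤ 4.
  x = 3: f_y(3, y) = 6*y**2 + 30*y + 20; no integer root y with |y| ≤ 4.
  x = 4: f_y(4, y) = 6*y**2 + 28*y + 5; no integer root y with |y| ≤ 4.
Only singular point on the grid: (-1, -3).
Classify: substitute x = -1 + u, y = -3 + v and expand: f = -2*u**3 - u**2*v - u*v**2 + 2*v**3 + v**2.
No constant or linear terms (consistent with a singular point). Quadratic part: v**2. Cubic part: -2*u**3 - u**2*v - u*v**2 + 2*v**3.
The quadratic part v**2 is a perfect square, so there is a single (double) tangent line v = 0, i.e. y = -3. Restricting the cubic part to that line (v = 0) leaves -2*u**3 ≠ 0, so f is not divisible by v and the branch is v² ≈ 2*u**3 to lowest order — this is a cusp.
Classification: cusp.


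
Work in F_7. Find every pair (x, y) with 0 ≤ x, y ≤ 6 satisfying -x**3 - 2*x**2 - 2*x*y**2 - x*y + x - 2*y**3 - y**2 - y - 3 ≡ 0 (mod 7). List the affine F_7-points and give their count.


Affine F_7-points: {(0, 1), (1, 4), (3, 4), (3, 5), (4, 3), (4, 5), (5, 2), (5, 5)}; count = 8.

For each of the 49 pairs (x, y) ∈ F_7², evaluate f(x, y) mod 7. Record the zeros.
  x = 0: [0↦4, 1↦0, 2↦3, 3↦1, 4↦3, 5↦4, 6↦6]  zeros at y ∈ {1}
  x = 1: [0↦2, 1↦2, 2↦5, 3↦6, 4↦0, 5↦3, 6↦3]  zeros at y ∈ {4}
  x = 2: [0↦4, 1↦1, 2↦4, 3↦1, 4↦1, 5↦6, 6↦4]  zeros at y ∈ ∅
  x = 3: [0↦4, 1↦5, 2↦1, 3↦1, 4↦0, 5↦0, 6↦3]  zeros at y ∈ {4, 5}
  x = 4: [0↦3, 1↦1, 2↦4, 3↦0, 4↦5, 5↦0, 6↦1]  zeros at y ∈ {3, 5}
  x = 5: [0↦2, 1↦4, 2↦0, 3↦6, 4↦3, 5↦0, 6↦6]  zeros at y ∈ {2, 5}
  x = 6: [0↦2, 1↦1, 2↦4, 3↦6, 4↦2, 5↦1, 6↦5]  zeros at y ∈ ∅
Collecting zeros: affine points = {(0, 1), (1, 4), (3, 4), (3, 5), (4, 3), (4, 5), (5, 2), (5, 5)}.
Total count |C(F_7)_aff| = 8.


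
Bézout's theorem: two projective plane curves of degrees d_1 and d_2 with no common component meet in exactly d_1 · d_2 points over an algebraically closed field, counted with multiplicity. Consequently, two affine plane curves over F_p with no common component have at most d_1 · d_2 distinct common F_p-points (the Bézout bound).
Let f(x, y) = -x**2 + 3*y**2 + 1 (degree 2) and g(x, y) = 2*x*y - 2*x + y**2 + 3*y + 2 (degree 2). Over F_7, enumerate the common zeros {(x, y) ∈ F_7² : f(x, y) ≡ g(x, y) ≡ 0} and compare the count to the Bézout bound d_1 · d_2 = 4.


Common zeros: {(1, 0)}; count = 1; Bézout bound = 4.

deg(f) = 2, deg(g) = 2, so Bézout bound = 4.
Scan x ∈ F_7. For each x, list the y ∈ F_7 with f(x, y) ≡ 0 and those with g(x, y) ≡ 0 (mod 7); the common zeros in that column are the intersection.
  x = 0: f ≡ 0 at y ∈ {3, 4}; g ≡ 0 at y ∈ {5, 6}; common: ∅.
  x = 1: f ≡ 0 at y ∈ {0}; g ≡ 0 at y ∈ {0, 2}; common: {0}.
  x = 2: f ≡ 0 at y ∈ {1, 6}; g ≡ 0 at y ∈ {3, 4}; common: ∅.
  x = 3: f ≡ 0 at y ∈ ∅; g ≡ 0 at y ∈ ∅; common: ∅.
  x = 4: f ≡ 0 at y ∈ ∅; g ≡ 0 at y ∈ ∅; common: ∅.
  x = 5: f ≡ 0 at y ∈ {1, 6}; g ≡ 0 at y ∈ ∅; common: ∅.
  x = 6: f ≡ 0 at y ∈ {0}; g ≡ 0 at y ∈ ∅; common: ∅.
Collecting: common zeros = {(1, 0)}, so the count is 1.
Comparison with the Bézout bound: 1 ≤ 4 = deg(f)·deg(g), as expected for curves with no common component (the affine F_7-count falls short of the bound because intersections may lie at infinity, over extension fields, or carry multiplicity).


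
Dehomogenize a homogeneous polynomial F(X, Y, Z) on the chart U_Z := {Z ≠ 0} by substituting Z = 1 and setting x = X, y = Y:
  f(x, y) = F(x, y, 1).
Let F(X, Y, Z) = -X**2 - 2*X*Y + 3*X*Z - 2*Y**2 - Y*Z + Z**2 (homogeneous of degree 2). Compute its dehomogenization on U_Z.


f(x, y) = -x**2 - 2*x*y + 3*x - 2*y**2 - y + 1

On U_Z we set Z = 1. Each monomial c·X^i·Y^j·Z^k in F becomes c·x^i·y^j·1^k = c·x^i·y^j.
Substituting Z = 1: F(X, Y, 1) = -x**2 - 2*x*y + 3*x - 2*y**2 - y + 1.
Note: deg(f) ≤ deg(F) = 2; strict inequality happens when F is divisible by Z (lost terms).


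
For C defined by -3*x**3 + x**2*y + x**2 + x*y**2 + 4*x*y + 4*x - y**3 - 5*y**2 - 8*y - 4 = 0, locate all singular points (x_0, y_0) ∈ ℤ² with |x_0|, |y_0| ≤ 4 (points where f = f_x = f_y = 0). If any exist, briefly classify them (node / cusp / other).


Singular points: {(0, -2)}; classification: node.

Compute partial derivatives:
  f_x = -9*x**2 + 2*x*y + 2*x + y**2 + 4*y + 4.
  f_y = x**2 + 2*x*y + 4*x - 3*y**2 - 10*y - 8.
Scan x_0 ∈ {−4, ..., 4}. For each x_0, f_y(x_0, y) is a polynomial in y; find its integer roots y ∈ {−4, ..., 4}, then test f_x and f at those candidates.
  x = -4: f_y(-4, y) = -3*y**2 - 18*y - 8; no integer root y with |y| ≤ 4.
  x = -3: f_y(-3, y) = -3*y**2 - 16*y - 11; no integer root y with |y| ≤ 4.
  x = -2: f_y(-2, y) = -3*y**2 - 14*y - 12; no integer root y with |y| ≤ 4.
  x = -1: f_y(-1, y) = -3*y**2 - 12*y - 11; no integer root y with |y| ≤ 4.
  x = 0: f_y(0, y) = -3*y**2 - 10*y - 8; vanishes at y ∈ {-2}. (0, -2): f_x = 0, f = 0 — SINGULAR.
  x = 1: f_y(1, y) = -3*y**2 - 8*y - 3; no integer root y with |y| ≤ 4.
  x = 2: f_y(2, y) = -3*y**2 - 6*y + 4; no integer root y with |y| ≤ 4.
  x = 3: f_y(3, y) = -3*y**2 - 4*y + 13; no integer root y with |y| ≤ 4.
  x = 4: f_y(4, y) = -3*y**2 - 2*y + 24; no integer root y with |y| ≤ 4.
Only singular point on the grid: (0, -2).
Classify: substitute x = 0 + u, y = -2 + v and expand: f = -3*u**3 + u**2*v - u**2 + u*v**2 - v**3 + v**2.
No constant or linear terms (consistent with a singular point). Quadratic part: -u**2 + v**2. Cubic part: -3*u**3 + u**2*v + u*v**2 - v**3.
The quadratic part v**2 - u**2 = (v − u)(v + u) splits into two distinct linear factors, so there are two distinct tangent lines y − -2 = ±(x − 0) — this is a node (ordinary double point).
Classification: node.


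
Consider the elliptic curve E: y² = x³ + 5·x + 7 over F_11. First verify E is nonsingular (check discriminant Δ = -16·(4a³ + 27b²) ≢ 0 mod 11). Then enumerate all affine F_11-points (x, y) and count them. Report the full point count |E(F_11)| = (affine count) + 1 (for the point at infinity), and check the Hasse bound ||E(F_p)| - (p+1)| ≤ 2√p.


Affine points = {(2, 5), (2, 6), (3, 4), (3, 7), (4, 5), (4, 6), (5, 5), (5, 6), (6, 0), (7, 0), (8, 3), (8, 8), (9, 0), (10, 1), (10, 10)}; affine count = 15; |E(F_11)| = 16.

Discriminant check: Δ ∝ 4a³ + 27b² = 4·5³ + 27·7² = 4·125 + 27·49 ≡ 8 (mod 11). Nonzero ⇒ E is nonsingular.
For each x ∈ F_11, compute rhs = x³ + 5·x + 7 mod 11, then count y ∈ F_11 with y² ≡ rhs.
  x = 0: rhs = 7, matching y values: none (0 points).
  x = 1: rhs = 2, matching y values: none (0 points).
  x = 2: rhs = 3, matching y values: 5, 6 (2 points).
  x = 3: rhs = 5, matching y values: 4, 7 (2 points).
  x = 4: rhs = 3, matching y values: 5, 6 (2 points).
  x = 5: rhs = 3, matching y values: 5, 6 (2 points).
  x = 6: rhs = 0, matching y values: 0 (1 points).
  x = 7: rhs = 0, matching y values: 0 (1 points).
  x = 8: rhs = 9, matching y values: 3, 8 (2 points).
  x = 9: rhs = 0, matching y values: 0 (1 points).
  x = 10: rhs = 1, matching y values: 1, 10 (2 points).
Total affine count: 15.
Full point count |E(F_11)| = 15 + 1 = 16.
Hasse bound: |16 − (11+1)| = |4| = 4 ≤ 2√11 ≈ 6.6332 ✓.


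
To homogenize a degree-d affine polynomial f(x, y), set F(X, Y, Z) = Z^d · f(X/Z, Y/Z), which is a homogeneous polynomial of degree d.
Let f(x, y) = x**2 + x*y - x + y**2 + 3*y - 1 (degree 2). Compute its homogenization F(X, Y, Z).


F(X, Y, Z) = X**2 + X*Y - X*Z + Y**2 + 3*Y*Z - Z**2

deg(f) = 2.
Substitute x = X/Z, y = Y/Z into f, then multiply by Z^2.
  monomial 1·x^2·y^0 ↦ 1·X^2·Y^0·Z^0.
  monomial 1·x^1·y^1 ↦ 1·X^1·Y^1·Z^0.
  monomial -1·x^1·y^0 ↦ -1·X^1·Y^0·Z^1.
  monomial 1·x^0·y^2 ↦ 1·X^0·Y^2·Z^0.
  monomial 3·x^0·y^1 ↦ 3·X^0·Y^1·Z^1.
  monomial -1·x^0·y^0 ↦ -1·X^0·Y^0·Z^2.
Collecting: F(X, Y, Z) = X**2 + X*Y - X*Z + Y**2 + 3*Y*Z - Z**2.


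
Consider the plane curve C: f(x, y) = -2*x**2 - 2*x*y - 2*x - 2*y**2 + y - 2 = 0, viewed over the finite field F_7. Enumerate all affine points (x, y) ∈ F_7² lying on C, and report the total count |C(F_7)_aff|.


Affine F_7-points: {(1, 4), (1, 6), (2, 0), (2, 2), (4, 0), (6, 6)}; count = 6.

For each of the 49 pairs (x, y) ∈ F_7², evaluate f(x, y) mod 7. Record the zeros.
  x = 0: [0↦5, 1↦4, 2↦6, 3↦4, 4↦5, 5↦2, 6↦2]  zeros at y ∈ ∅
  x = 1: [0↦1, 1↦5, 2↦5, 3↦1, 4↦0, 5↦2, 6↦0]  zeros at y ∈ {4, 6}
  x = 2: [0↦0, 1↦2, 2↦0, 3↦1, 4↦5, 5↦5, 6↦1]  zeros at y ∈ {0, 2}
  x = 3: [0↦2, 1↦2, 2↦5, 3↦4, 4↦6, 5↦4, 6↦5]  zeros at y ∈ ∅
  x = 4: [0↦0, 1↦5, 2↦6, 3↦3, 4↦3, 5↦6, 6↦5]  zeros at y ∈ {0}
  x = 5: [0↦1, 1↦4, 2↦3, 3↦5, 4↦3, 5↦4, 6↦1]  zeros at y ∈ ∅
  x = 6: [0↦5, 1↦6, 2↦3, 3↦3, 4↦6, 5↦5, 6↦0]  zeros at y ∈ {6}
Collecting zeros: affine points = {(1, 4), (1, 6), (2, 0), (2, 2), (4, 0), (6, 6)}.
Total count |C(F_7)_aff| = 6.


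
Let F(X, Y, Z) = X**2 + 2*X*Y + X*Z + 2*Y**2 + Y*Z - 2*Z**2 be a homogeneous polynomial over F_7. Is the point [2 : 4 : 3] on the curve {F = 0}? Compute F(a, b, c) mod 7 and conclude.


F(2,4,3) ≡ 3 (mod 7); P is NOT on the curve.

Evaluate F(2, 4, 3) term-by-term (mod 7).
  X**2 ↦ 1·4·1·1 = 4
  2*X*Y ↦ 2·2·4·1 = 16
  X*Z ↦ 1·2·1·3 = 6
  2*Y**2 ↦ 2·1·16·1 = 32
  Y*Z ↦ 1·1·4·3 = 12
  -2*Z**2 ↦ -2·1·1·9 = -18
Sum: F(2, 4, 3) = (4) + (16) + (6) + (32) + (12) + (-18) = 52.
Reducing mod 7: 52 ≡ 3 (mod 7).
Since F(a, b, c) ≡ 3 ≠ 0 (mod 7), P does NOT lie on the curve.


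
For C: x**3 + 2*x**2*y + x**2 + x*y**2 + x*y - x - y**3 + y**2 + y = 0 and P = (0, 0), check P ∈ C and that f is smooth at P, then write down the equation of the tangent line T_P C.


Tangent line at P: -x + y = 0.

Step 1: f(0, 0) = 0, so P lies on C.
Step 2: partial derivatives
  f_x(x, y) = 3*x**2 + 4*x*y + 2*x + y**2 + y - 1, f_y(x, y) = 2*x**2 + 2*x*y + x - 3*y**2 + 2*y + 1.
  f_x(P) = -1, f_y(P) = 1 (gradient nonzero, so P is smooth).
Step 3: tangent line at P: -1·(x − 0) + 1·(y − 0) = 0.
Expanding: -x + y = 0.


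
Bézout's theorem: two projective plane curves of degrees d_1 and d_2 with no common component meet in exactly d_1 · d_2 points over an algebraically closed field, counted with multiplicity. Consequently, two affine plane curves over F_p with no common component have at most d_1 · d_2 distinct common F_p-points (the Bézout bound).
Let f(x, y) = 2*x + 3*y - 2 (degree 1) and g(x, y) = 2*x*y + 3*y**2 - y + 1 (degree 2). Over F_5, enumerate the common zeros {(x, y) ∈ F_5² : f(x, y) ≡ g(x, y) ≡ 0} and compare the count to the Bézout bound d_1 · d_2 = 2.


Common zeros: {(0, 4)}; count = 1; Bézout bound = 2.

deg(f) = 1, deg(g) = 2, so Bézout bound = 2.
Scan x ∈ F_5. For each x, list the y ∈ F_5 with f(x, y) ≡ 0 and those with g(x, y) ≡ 0 (mod 5); the common zeros in that column are the intersection.
  x = 0: f ≡ 0 at y ∈ {4}; g ≡ 0 at y ∈ {3, 4}; common: {4}.
  x = 1: f ≡ 0 at y ∈ {0}; g ≡ 0 at y ∈ {1, 2}; common: ∅.
  x = 2: f ≡ 0 at y ∈ {1}; g ≡ 0 at y ∈ ∅; common: ∅.
  x = 3: f ≡ 0 at y ∈ {2}; g ≡ 0 at y ∈ ∅; common: ∅.
  x = 4: f ≡ 0 at y ∈ {3}; g ≡ 0 at y ∈ ∅; common: ∅.
Collecting: common zeros = {(0, 4)}, so the count is 1.
Comparison with the Bézout bound: 1 ≤ 2 = deg(f)·deg(g), as expected for curves with no common component (the affine F_5-count falls short of the bound because intersections may lie at infinity, over extension fields, or carry multiplicity).


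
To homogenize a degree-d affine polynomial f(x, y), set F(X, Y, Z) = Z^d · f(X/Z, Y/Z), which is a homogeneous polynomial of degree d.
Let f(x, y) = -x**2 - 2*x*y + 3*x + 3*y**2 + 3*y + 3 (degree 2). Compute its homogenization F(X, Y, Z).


F(X, Y, Z) = -X**2 - 2*X*Y + 3*X*Z + 3*Y**2 + 3*Y*Z + 3*Z**2

deg(f) = 2.
Substitute x = X/Z, y = Y/Z into f, then multiply by Z^2.
  monomial -1·x^2·y^0 ↦ -1·X^2·Y^0·Z^0.
  monomial -2·x^1·y^1 ↦ -2·X^1·Y^1·Z^0.
  monomial 3·x^1·y^0 ↦ 3·X^1·Y^0·Z^1.
  monomial 3·x^0·y^2 ↦ 3·X^0·Y^2·Z^0.
  monomial 3·x^0·y^1 ↦ 3·X^0·Y^1·Z^1.
  monomial 3·x^0·y^0 ↦ 3·X^0·Y^0·Z^2.
Collecting: F(X, Y, Z) = -X**2 - 2*X*Y + 3*X*Z + 3*Y**2 + 3*Y*Z + 3*Z**2.


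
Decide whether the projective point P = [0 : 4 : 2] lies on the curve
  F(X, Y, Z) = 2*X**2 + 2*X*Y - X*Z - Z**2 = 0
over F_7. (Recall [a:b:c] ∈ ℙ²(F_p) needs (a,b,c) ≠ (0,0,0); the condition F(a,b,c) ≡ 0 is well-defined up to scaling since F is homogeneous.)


F(0,4,2) ≡ 3 (mod 7); P is NOT on the curve.

Evaluate F(0, 4, 2) term-by-term (mod 7).
  2*X**2 ↦ 2·0·1·1 = 0
  2*X*Y ↦ 2·0·4·1 = 0
  -X*Z ↦ -1·0·1·2 = 0
  -Z**2 ↦ -1·1·1·4 = -4
Sum: F(0, 4, 2) = (0) + (0) + (0) + (-4) = -4.
Reducing mod 7: -4 ≡ 3 (mod 7).
Since F(a, b, c) ≡ 3 ≠ 0 (mod 7), P does NOT lie on the curve.


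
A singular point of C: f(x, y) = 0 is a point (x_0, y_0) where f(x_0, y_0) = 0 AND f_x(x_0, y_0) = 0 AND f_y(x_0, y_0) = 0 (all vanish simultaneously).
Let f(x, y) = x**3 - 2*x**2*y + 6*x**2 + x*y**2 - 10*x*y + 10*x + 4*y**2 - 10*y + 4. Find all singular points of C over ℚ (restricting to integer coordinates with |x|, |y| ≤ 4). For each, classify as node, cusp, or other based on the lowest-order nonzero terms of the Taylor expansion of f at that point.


Singular points: {(-3, -1)}; classification: node.

Compute partial derivatives:
  f_x = 3*x**2 - 4*x*y + 12*x + y**2 - 10*y + 10.
  f_y = -2*x**2 + 2*x*y - 10*x + 8*y - 10.
Scan x_0 ∈ {−4, ..., 4}. For each x_0, f_y(x_0, y) is a polynomial in y; find its integer roots y ∈ {−4, ..., 4}, then test f_x and f at those candidates.
  x = -4: f_y(-4, y) = -2; no integer root y with |y| ≤ 4.
  x = -3: f_y(-3, y) = 2*y + 2; vanishes at y ∈ {-1}. (-3, -1): f_x = 0, f = 0 — SINGULAR.
  x = -2: f_y(-2, y) = 4*y + 2; no integer root y with |y| ≤ 4.
  x = -1: f_y(-1, y) = 6*y - 2; no integer root y with |y| ≤ 4.
  x = 0: f_y(0, y) = 8*y - 10; no integer root y with |y| ≤ 4.
  x = 1: f_y(1, y) = 10*y - 22; no integer root y with |y| ≤ 4.
  x = 2: f_y(2, y) = 12*y - 38; no integer root y with |y| ≤ 4.
  x = 3: f_y(3, y) = 14*y - 58; no integer root y with |y| ≤ 4.
  x = 4: f_y(4, y) = 16*y - 82; no integer root y with |y| ≤ 4.
Only singular point on the grid: (-3, -1).
Classify: substitute x = -3 + u, y = -1 + v and expand: f = u**3 - 2*u**2*v - u**2 + u*v**2 + v**2.
No constant or linear terms (consistent with a singular point). Quadratic part: -u**2 + v**2. Cubic part: u**3 - 2*u**2*v + u*v**2.
The quadratic part v**2 - u**2 = (v − u)(v + u) splits into two distinct linear factors, so there are two distinct tangent lines y − -1 = ±(x − -3) — this is a node (ordinary double point).
Classification: node.


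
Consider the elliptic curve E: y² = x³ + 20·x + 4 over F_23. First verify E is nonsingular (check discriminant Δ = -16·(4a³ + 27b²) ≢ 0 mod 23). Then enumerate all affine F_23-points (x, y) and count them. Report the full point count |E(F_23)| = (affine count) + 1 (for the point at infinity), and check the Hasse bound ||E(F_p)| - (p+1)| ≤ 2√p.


Affine points = {(0, 2), (0, 21), (1, 5), (1, 18), (2, 11), (2, 12), (6, 8), (6, 15), (7, 2), (7, 21), (8, 3), (8, 20), (9, 4), (9, 19), (10, 10), (10, 13), (13, 0), (16, 2), (16, 21), (17, 6), (17, 17), (18, 3), (18, 20), (20, 3), (20, 20), (21, 5), (21, 18), (22, 11), (22, 12)}; affine count = 29; |E(F_23)| = 30.

Discriminant check: Δ ∝ 4a³ + 27b² = 4·20³ + 27·4² = 4·8000 + 27·16 ≡ 2 (mod 23). Nonzero ⇒ E is nonsingular.
For each x ∈ F_23, compute rhs = x³ + 20·x + 4 mod 23, then count y ∈ F_23 with y² ≡ rhs.
  x = 0: rhs = 4, matching y values: 2, 21 (2 points).
  x = 1: rhs = 2, matching y values: 5, 18 (2 points).
  x = 2: rhs = 6, matching y values: 11, 12 (2 points).
  x = 3: rhs = 22, matching y values: none (0 points).
  x = 4: rhs = 10, matching y values: none (0 points).
  x = 5: rhs = 22, matching y values: none (0 points).
  x = 6: rhs = 18, matching y values: 8, 15 (2 points).
  x = 7: rhs = 4, matching y values: 2, 21 (2 points).
  x = 8: rhs = 9, matching y values: 3, 20 (2 points).
  x = 9: rhs = 16, matching y values: 4, 19 (2 points).
  x = 10: rhs = 8, matching y values: 10, 13 (2 points).
  x = 11: rhs = 14, matching y values: none (0 points).
  x = 12: rhs = 17, matching y values: none (0 points).
  x = 13: rhs = 0, matching y values: 0 (1 points).
  x = 14: rhs = 15, matching y values: none (0 points).
  x = 15: rhs = 22, matching y values: none (0 points).
  x = 16: rhs = 4, matching y values: 2, 21 (2 points).
  x = 17: rhs = 13, matching y values: 6, 17 (2 points).
  x = 18: rhs = 9, matching y values: 3, 20 (2 points).
  x = 19: rhs = 21, matching y values: none (0 points).
  x = 20: rhs = 9, matching y values: 3, 20 (2 points).
  x = 21: rhs = 2, matching y values: 5, 18 (2 points).
  x = 22: rhs = 6, matching y values: 11, 12 (2 points).
Total affine count: 29.
Full point count |E(F_23)| = 29 + 1 = 30.
Hasse bound: |30 − (23+1)| = |6| = 6 ≤ 2√23 ≈ 9.5917 ✓.


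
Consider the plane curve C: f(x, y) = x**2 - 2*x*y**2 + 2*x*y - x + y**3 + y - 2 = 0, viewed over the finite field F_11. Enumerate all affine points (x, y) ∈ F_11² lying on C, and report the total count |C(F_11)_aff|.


Affine F_11-points: {(0, 1), (0, 4), (0, 6), (1, 1), (1, 5), (1, 7), (2, 0), (3, 4), (5, 8), (6, 6), (7, 2), (7, 5), (7, 7), (9, 2), (9, 8), (10, 0)}; count = 16.

For each of the 121 pairs (x, y) ∈ F_11², evaluate f(x, y) mod 11. Record the zeros.
  x = 0: [0↦9, 1↦0, 2↦8, 3↦6, 4↦0, 5↦7, 6↦0, 7↦7, 8↦1, 9↦10, 10↦7]  zeros at y ∈ {1, 4, 6}
  x = 1: [0↦9, 1↦0, 2↦4, 3↦5, 4↦9, 5↦0, 6↦6, 7↦0, 8↦10, 9↦9, 10↦3]  zeros at y ∈ {1, 5, 7}
  x = 2: [0↦0, 1↦2, 2↦2, 3↦6, 4↦9, 5↦6, 6↦3, 7↦6, 8↦10, 9↦10, 10↦1]  zeros at y ∈ {0}
  x = 3: [0↦4, 1↦6, 2↦2, 3↦9, 4↦0, 5↦3, 6↦2, 7↦3, 8↦1, 9↦2, 10↦1]  zeros at y ∈ {4}
  x = 4: [0↦10, 1↦1, 2↦4, 3↦3, 4↦4, 5↦2, 6↦3, 7↦2, 8↦5, 9↦7, 10↦3]  zeros at y ∈ ∅
  x = 5: [0↦7, 1↦9, 2↦8, 3↦10, 4↦10, 5↦3, 6↦6, 7↦3, 8↦0, 9↦3, 10↦7]  zeros at y ∈ {8}
  x = 6: [0↦6, 1↦8, 2↦3, 3↦8, 4↦7, 5↦6, 6↦0, 7↦6, 8↦8, 9↦1, 10↦2]  zeros at y ∈ {6}
  x = 7: [0↦7, 1↦9, 2↦0, 3↦8, 4↦6, 5↦0, 6↦7, 7↦0, 8↦7, 9↦1, 10↦10]  zeros at y ∈ {2, 5, 7}
  x = 8: [0↦10, 1↦1, 2↦10, 3↦10, 4↦7, 5↦7, 6↦5, 7↦7, 8↦8, 9↦3, 10↦9]  zeros at y ∈ ∅
  x = 9: [0↦4, 1↦6, 2↦0, 3↦3, 4↦10, 5↦5, 6↦5, 7↦5, 8↦0, 9↦7, 10↦10]  zeros at y ∈ {2, 8}
  x = 10: [0↦0, 1↦2, 2↦3, 3↦9, 4↦4, 5↦5, 6↦7, 7↦5, 8↦5, 9↦2, 10↦2]  zeros at y ∈ {0}
Collecting zeros: affine points = {(0, 1), (0, 4), (0, 6), (1, 1), (1, 5), (1, 7), (2, 0), (3, 4), (5, 8), (6, 6), (7, 2), (7, 5), (7, 7), (9, 2), (9, 8), (10, 0)}.
Total count |C(F_11)_aff| = 16.


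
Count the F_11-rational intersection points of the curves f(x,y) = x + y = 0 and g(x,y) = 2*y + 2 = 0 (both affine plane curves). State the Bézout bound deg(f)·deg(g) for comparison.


Common zeros: {(1, 10)}; count = 1; Bézout bound = 1.

deg(f) = 1, deg(g) = 1, so Bézout bound = 1.
Scan x ∈ F_11. For each x, list the y ∈ F_11 with f(x, y) ≡ 0 and those with g(x, y) ≡ 0 (mod 11); the common zeros in that column are the intersection.
  x = 0: f ≡ 0 at y ∈ {0}; g ≡ 0 at y ∈ {10}; common: ∅.
  x = 1: f ≡ 0 at y ∈ {10}; g ≡ 0 at y ∈ {10}; common: {10}.
  x = 2: f ≡ 0 at y ∈ {9}; g ≡ 0 at y ∈ {10}; common: ∅.
  x = 3: f ≡ 0 at y ∈ {8}; g ≡ 0 at y ∈ {10}; common: ∅.
  x = 4: f ≡ 0 at y ∈ {7}; g ≡ 0 at y ∈ {10}; common: ∅.
  x = 5: f ≡ 0 at y ∈ {6}; g ≡ 0 at y ∈ {10}; common: ∅.
  x = 6: f ≡ 0 at y ∈ {5}; g ≡ 0 at y ∈ {10}; common: ∅.
  x = 7: f ≡ 0 at y ∈ {4}; g ≡ 0 at y ∈ {10}; common: ∅.
  x = 8: f ≡ 0 at y ∈ {3}; g ≡ 0 at y ∈ {10}; common: ∅.
  x = 9: f ≡ 0 at y ∈ {2}; g ≡ 0 at y ∈ {10}; common: ∅.
  x = 10: f ≡ 0 at y ∈ {1}; g ≡ 0 at y ∈ {10}; common: ∅.
Collecting: common zeros = {(1, 10)}, so the count is 1.
Comparison with the Bézout bound: 1 ≤ 1 = deg(f)·deg(g), as expected for curves with no common component (the bound is attained).


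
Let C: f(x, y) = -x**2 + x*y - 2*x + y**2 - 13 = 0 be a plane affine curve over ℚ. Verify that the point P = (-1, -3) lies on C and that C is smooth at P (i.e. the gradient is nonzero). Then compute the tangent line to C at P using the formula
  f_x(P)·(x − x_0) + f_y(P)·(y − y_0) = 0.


Tangent line at P: -3*x - 7*y - 24 = 0.

Step 1: f(-1, -3) = 0, so P lies on C.
Step 2: partial derivatives
  f_x(x, y) = -2*x + y - 2, f_y(x, y) = x + 2*y.
  f_x(P) = -3, f_y(P) = -7 (gradient nonzero, so P is smooth).
Step 3: tangent line at P: -3·(x − -1) + -7·(y − -3) = 0.
Expanding: -3*x - 7*y - 24 = 0.


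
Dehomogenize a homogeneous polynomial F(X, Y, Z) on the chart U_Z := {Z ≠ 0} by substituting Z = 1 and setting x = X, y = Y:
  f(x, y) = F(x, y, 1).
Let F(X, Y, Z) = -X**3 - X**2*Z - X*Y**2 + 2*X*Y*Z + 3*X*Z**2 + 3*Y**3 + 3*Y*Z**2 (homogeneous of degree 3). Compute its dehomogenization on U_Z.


f(x, y) = -x**3 - x**2 - x*y**2 + 2*x*y + 3*x + 3*y**3 + 3*y

On U_Z we set Z = 1. Each monomial c·X^i·Y^j·Z^k in F becomes c·x^i·y^j·1^k = c·x^i·y^j.
Substituting Z = 1: F(X, Y, 1) = -x**3 - x**2 - x*y**2 + 2*x*y + 3*x + 3*y**3 + 3*y.
Note: deg(f) ≤ deg(F) = 3; strict inequality happens when F is divisible by Z (lost terms).


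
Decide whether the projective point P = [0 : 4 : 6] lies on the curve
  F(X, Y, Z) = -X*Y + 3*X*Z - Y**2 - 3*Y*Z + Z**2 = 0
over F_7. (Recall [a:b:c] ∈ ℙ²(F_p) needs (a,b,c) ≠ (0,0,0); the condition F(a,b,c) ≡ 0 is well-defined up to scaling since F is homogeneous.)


F(0,4,6) ≡ 4 (mod 7); P is NOT on the curve.

Evaluate F(0, 4, 6) term-by-term (mod 7).
  -X*Y ↦ -1·0·4·1 = 0
  3*X*Z ↦ 3·0·1·6 = 0
  -Y**2 ↦ -1·1·16·1 = -16
  -3*Y*Z ↦ -3·1·4·6 = -72
  Z**2 ↦ 1·1·1·36 = 36
Sum: F(0, 4, 6) = (0) + (0) + (-16) + (-72) + (36) = -52.
Reducing mod 7: -52 ≡ 4 (mod 7).
Since F(a, b, c) ≡ 4 ≠ 0 (mod 7), P does NOT lie on the curve.


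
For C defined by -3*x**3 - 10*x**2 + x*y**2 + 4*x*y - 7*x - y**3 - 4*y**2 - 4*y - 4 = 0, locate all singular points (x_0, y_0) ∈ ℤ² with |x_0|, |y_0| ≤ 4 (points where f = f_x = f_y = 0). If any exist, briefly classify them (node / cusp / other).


Singular points: {(-1, -2)}; classification: node.

Compute partial derivatives:
  f_x = -9*x**2 - 20*x + y**2 + 4*y - 7.
  f_y = 2*x*y + 4*x - 3*y**2 - 8*y - 4.
Scan x_0 ∈ {−4, ..., 4}. For each x_0, f_y(x_0, y) is a polynomial in y; find its integer roots y ∈ {−4, ..., 4}, then test f_x and f at those candidates.
  x = -4: f_y(-4, y) = -3*y**2 - 16*y - 20; vanishes at y ∈ {-2}. (-4, -2): f_x = -75 ≠ 0.
  x = -3: f_y(-3, y) = -3*y**2 - 14*y - 16; vanishes at y ∈ {-2}. (-3, -2): f_x = -32 ≠ 0.
  x = -2: f_y(-2, y) = -3*y**2 - 12*y - 12; vanishes at y ∈ {-2}. (-2, -2): f_x = -7 ≠ 0.
  x = -1: f_y(-1, y) = -3*y**2 - 10*y - 8; vanishes at y ∈ {-2}. (-1, -2): f_x = 0, f = 0 — SINGULAR.
  x = 0: f_y(0, y) = -3*y**2 - 8*y - 4; vanishes at y ∈ {-2}. (0, -2): f_x = -11 ≠ 0.
  x = 1: f_y(1, y) = -3*y**2 - 6*y; vanishes at y ∈ {-2, 0}. (1, -2): f_x = -40 ≠ 0; (1, 0): f_x = -36 ≠ 0.
  x = 2: f_y(2, y) = -3*y**2 - 4*y + 4; vanishes at y ∈ {-2}. (2, -2): f_x = -87 ≠ 0.
  x = 3: f_y(3, y) = -3*y**2 - 2*y + 8; vanishes at y ∈ {-2}. (3, -2): f_x = -152 ≠ 0.
  x = 4: f_y(4, y) = 12 - 3*y**2; vanishes at y ∈ {-2, 2}. (4, -2): f_x = -235 ≠ 0; (4, 2): f_x = -219 ≠ 0.
Only singular point on the grid: (-1, -2).
Classify: substitute x = -1 + u, y = -2 + v and expand: f = -3*u**3 - u**2 + u*v**2 - v**3 + v**2.
No constant or linear terms (consistent with a singular point). Quadratic part: -u**2 + v**2. Cubic part: -3*u**3 + u*v**2 - v**3.
The quadratic part v**2 - u**2 = (v − u)(v + u) splits into two distinct linear factors, so there are two distinct tangent lines y − -2 = ±(x − -1) — this is a node (ordinary double point).
Classification: node.


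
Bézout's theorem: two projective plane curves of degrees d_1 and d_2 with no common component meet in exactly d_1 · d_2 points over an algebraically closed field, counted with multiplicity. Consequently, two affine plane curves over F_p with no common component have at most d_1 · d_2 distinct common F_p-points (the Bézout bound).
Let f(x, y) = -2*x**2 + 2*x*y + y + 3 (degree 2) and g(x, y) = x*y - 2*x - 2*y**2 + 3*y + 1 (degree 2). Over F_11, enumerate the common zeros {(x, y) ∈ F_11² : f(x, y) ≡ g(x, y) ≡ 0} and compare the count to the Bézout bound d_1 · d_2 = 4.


Common zeros: {(2, 1), (8, 8)}; count = 2; Bézout bound = 4.

deg(f) = 2, deg(g) = 2, so Bézout bound = 4.
Scan x ∈ F_11. For each x, list the y ∈ F_11 with f(x, y) ≡ 0 and those with g(x, y) ≡ 0 (mod 11); the common zeros in that column are the intersection.
  x = 0: f ≡ 0 at y ∈ {8}; g ≡ 0 at y ∈ ∅; common: ∅.
  x = 1: f ≡ 0 at y ∈ {7}; g ≡ 0 at y ∈ ∅; common: ∅.
  x = 2: f ≡ 0 at y ∈ {1}; g ≡ 0 at y ∈ {1, 7}; common: {1}.
  x = 3: f ≡ 0 at y ∈ {10}; g ≡ 0 at y ∈ ∅; common: ∅.
  x = 4: f ≡ 0 at y ∈ {2}; g ≡ 0 at y ∈ {4, 5}; common: ∅.
  x = 5: f ≡ 0 at y ∈ ∅; g ≡ 0 at y ∈ {6, 9}; common: ∅.
  x = 6: f ≡ 0 at y ∈ {7}; g ≡ 0 at y ∈ {0, 10}; common: ∅.
  x = 7: f ≡ 0 at y ∈ {10}; g ≡ 0 at y ∈ ∅; common: ∅.
  x = 8: f ≡ 0 at y ∈ {8}; g ≡ 0 at y ∈ {3, 8}; common: {8}.
  x = 9: f ≡ 0 at y ∈ {2}; g ≡ 0 at y ∈ ∅; common: ∅.
  x = 10: f ≡ 0 at y ∈ {1}; g ≡ 0 at y ∈ ∅; common: ∅.
Collecting: common zeros = {(2, 1), (8, 8)}, so the count is 2.
Comparison with the Bézout bound: 2 ≤ 4 = deg(f)·deg(g), as expected for curves with no common component (the affine F_11-count falls short of the bound because intersections may lie at infinity, over extension fields, or carry multiplicity).


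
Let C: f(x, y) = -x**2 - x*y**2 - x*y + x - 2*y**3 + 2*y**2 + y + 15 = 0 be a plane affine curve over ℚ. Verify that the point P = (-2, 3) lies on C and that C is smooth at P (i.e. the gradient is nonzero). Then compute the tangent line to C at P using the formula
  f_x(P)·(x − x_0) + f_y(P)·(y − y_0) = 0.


Tangent line at P: -7*x - 27*y + 67 = 0.

Step 1: f(-2, 3) = 0, so P lies on C.
Step 2: partial derivatives
  f_x(x, y) = -2*x - y**2 - y + 1, f_y(x, y) = -2*x*y - x - 6*y**2 + 4*y + 1.
  f_x(P) = -7, f_y(P) = -27 (gradient nonzero, so P is smooth).
Step 3: tangent line at P: -7·(x − -2) + -27·(y − 3) = 0.
Expanding: -7*x - 27*y + 67 = 0.


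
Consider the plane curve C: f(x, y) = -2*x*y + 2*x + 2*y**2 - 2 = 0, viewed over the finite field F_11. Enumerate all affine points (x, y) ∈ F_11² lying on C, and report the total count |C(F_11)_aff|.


Affine F_11-points: {(0, 1), (0, 10), (1, 0), (1, 1), (2, 1), (3, 1), (3, 2), (4, 1), (4, 3), (5, 1), (5, 4), (6, 1), (6, 5), (7, 1), (7, 6), (8, 1), (8, 7), (9, 1), (9, 8), (10, 1), (10, 9)}; count = 21.

For each of the 121 pairs (x, y) ∈ F_11², evaluate f(x, y) mod 11. Record the zeros.
  x = 0: [0↦9, 1↦0, 2↦6, 3↦5, 4↦8, 5↦4, 6↦4, 7↦8, 8↦5, 9↦6, 10↦0]  zeros at y ∈ {1, 10}
  x = 1: [0↦0, 1↦0, 2↦4, 3↦1, 4↦2, 5↦7, 6↦5, 7↦7, 8↦2, 9↦1, 10↦4]  zeros at y ∈ {0, 1}
  x = 2: [0↦2, 1↦0, 2↦2, 3↦8, 4↦7, 5↦10, 6↦6, 7↦6, 8↦10, 9↦7, 10↦8]  zeros at y ∈ {1}
  x = 3: [0↦4, 1↦0, 2↦0, 3↦4, 4↦1, 5↦2, 6↦7, 7↦5, 8↦7, 9↦2, 10↦1]  zeros at y ∈ {1, 2}
  x = 4: [0↦6, 1↦0, 2↦9, 3↦0, 4↦6, 5↦5, 6↦8, 7↦4, 8↦4, 9↦8, 10↦5]  zeros at y ∈ {1, 3}
  x = 5: [0↦8, 1↦0, 2↦7, 3↦7, 4↦0, 5↦8, 6↦9, 7↦3, 8↦1, 9↦3, 10↦9]  zeros at y ∈ {1, 4}
  x = 6: [0↦10, 1↦0, 2↦5, 3↦3, 4↦5, 5↦0, 6↦10, 7↦2, 8↦9, 9↦9, 10↦2]  zeros at y ∈ {1, 5}
  x = 7: [0↦1, 1↦0, 2↦3, 3↦10, 4↦10, 5↦3, 6↦0, 7↦1, 8↦6, 9↦4, 10↦6]  zeros at y ∈ {1, 6}
  x = 8: [0↦3, 1↦0, 2↦1, 3↦6, 4↦4, 5↦6, 6↦1, 7↦0, 8↦3, 9↦10, 10↦10]  zeros at y ∈ {1, 7}
  x = 9: [0↦5, 1↦0, 2↦10, 3↦2, 4↦9, 5↦9, 6↦2, 7↦10, 8↦0, 9↦5, 10↦3]  zeros at y ∈ {1, 8}
  x = 10: [0↦7, 1↦0, 2↦8, 3↦9, 4↦3, 5↦1, 6↦3, 7↦9, 8↦8, 9↦0, 10↦7]  zeros at y ∈ {1, 9}
Collecting zeros: affine points = {(0, 1), (0, 10), (1, 0), (1, 1), (2, 1), (3, 1), (3, 2), (4, 1), (4, 3), (5, 1), (5, 4), (6, 1), (6, 5), (7, 1), (7, 6), (8, 1), (8, 7), (9, 1), (9, 8), (10, 1), (10, 9)}.
Total count |C(F_11)_aff| = 21.


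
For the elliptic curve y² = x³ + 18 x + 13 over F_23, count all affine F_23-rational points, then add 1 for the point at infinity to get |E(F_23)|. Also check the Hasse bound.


Affine points = {(0, 6), (0, 17), (1, 3), (1, 20), (3, 5), (3, 18), (8, 5), (8, 18), (11, 1), (11, 22), (12, 5), (12, 18), (13, 11), (13, 12), (15, 1), (15, 22), (16, 2), (16, 21), (20, 1), (20, 22)}; affine count = 20; |E(F_23)| = 21.

Discriminant check: Δ ∝ 4a³ + 27b² = 4·18³ + 27·13² = 4·5832 + 27·169 ≡ 15 (mod 23). Nonzero ⇒ E is nonsingular.
For each x ∈ F_23, compute rhs = x³ + 18·x + 13 mod 23, then count y ∈ F_23 with y² ≡ rhs.
  x = 0: rhs = 13, matching y values: 6, 17 (2 points).
  x = 1: rhs = 9, matching y values: 3, 20 (2 points).
  x = 2: rhs = 11, matching y values: none (0 points).
  x = 3: rhs = 2, matching y values: 5, 18 (2 points).
  x = 4: rhs = 11, matching y values: none (0 points).
  x = 5: rhs = 21, matching y values: none (0 points).
  x = 6: rhs = 15, matching y values: none (0 points).
  x = 7: rhs = 22, matching y values: none (0 points).
  x = 8: rhs = 2, matching y values: 5, 18 (2 points).
  x = 9: rhs = 7, matching y values: none (0 points).
  x = 10: rhs = 20, matching y values: none (0 points).
  x = 11: rhs = 1, matching y values: 1, 22 (2 points).
  x = 12: rhs = 2, matching y values: 5, 18 (2 points).
  x = 13: rhs = 6, matching y values: 11, 12 (2 points).
  x = 14: rhs = 19, matching y values: none (0 points).
  x = 15: rhs = 1, matching y values: 1, 22 (2 points).
  x = 16: rhs = 4, matching y values: 2, 21 (2 points).
  x = 17: rhs = 11, matching y values: none (0 points).
  x = 18: rhs = 5, matching y values: none (0 points).
  x = 19: rhs = 15, matching y values: none (0 points).
  x = 20: rhs = 1, matching y values: 1, 22 (2 points).
  x = 21: rhs = 15, matching y values: none (0 points).
  x = 22: rhs = 17, matching y values: none (0 points).
Total affine count: 20.
Full point count |E(F_23)| = 20 + 1 = 21.
Hasse bound: |21 − (23+1)| = |-3| = 3 ≤ 2√23 ≈ 9.5917 ✓.


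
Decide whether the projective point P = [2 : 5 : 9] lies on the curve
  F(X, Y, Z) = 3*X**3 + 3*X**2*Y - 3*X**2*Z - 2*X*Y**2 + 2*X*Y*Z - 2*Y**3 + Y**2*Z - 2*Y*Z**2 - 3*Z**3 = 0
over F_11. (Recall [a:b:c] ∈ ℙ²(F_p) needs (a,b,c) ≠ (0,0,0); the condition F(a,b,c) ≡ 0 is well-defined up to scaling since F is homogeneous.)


F(2,5,9) ≡ 4 (mod 11); P is NOT on the curve.

Evaluate F(2, 5, 9) term-by-term (mod 11).
  3*X**3 ↦ 3·8·1·1 = 24
  3*X**2*Y ↦ 3·4·5·1 = 60
  -3*X**2*Z ↦ -3·4·1·9 = -108
  -2*X*Y**2 ↦ -2·2·25·1 = -100
  2*X*Y*Z ↦ 2·2·5·9 = 180
  -2*Y**3 ↦ -2·1·125·1 = -250
  Y**2*Z ↦ 1·1·25·9 = 225
  -2*Y*Z**2 ↦ -2·1·5·81 = -810
  -3*Z**3 ↦ -3·1·1·729 = -2187
Sum: F(2, 5, 9) = (24) + (60) + (-108) + (-100) + (180) + (-250) + (225) + (-810) + (-2187) = -2966.
Reducing mod 11: -2966 ≡ 4 (mod 11).
Since F(a, b, c) ≡ 4 ≠ 0 (mod 11), P does NOT lie on the curve.


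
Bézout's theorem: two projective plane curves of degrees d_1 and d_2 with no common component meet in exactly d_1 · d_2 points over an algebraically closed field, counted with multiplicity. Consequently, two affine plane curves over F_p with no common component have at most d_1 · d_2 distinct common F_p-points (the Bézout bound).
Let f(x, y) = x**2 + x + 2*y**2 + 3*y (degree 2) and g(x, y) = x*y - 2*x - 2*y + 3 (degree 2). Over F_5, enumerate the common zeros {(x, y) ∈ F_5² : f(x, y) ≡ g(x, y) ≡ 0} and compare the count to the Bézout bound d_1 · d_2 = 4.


Common zeros: {(4, 0)}; count = 1; Bézout bound = 4.

deg(f) = 2, deg(g) = 2, so Bézout bound = 4.
Scan x ∈ F_5. For each x, list the y ∈ F_5 with f(x, y) ≡ 0 and those with g(x, y) ≡ 0 (mod 5); the common zeros in that column are the intersection.
  x = 0: f ≡ 0 at y ∈ {0, 1}; g ≡ 0 at y ∈ {4}; common: ∅.
  x = 1: f ≡ 0 at y ∈ ∅; g ≡ 0 at y ∈ {1}; common: ∅.
  x = 2: f ≡ 0 at y ∈ {2, 4}; g ≡ 0 at y ∈ ∅; common: ∅.
  x = 3: f ≡ 0 at y ∈ ∅; g ≡ 0 at y ∈ {3}; common: ∅.
  x = 4: f ≡ 0 at y ∈ {0, 1}; g ≡ 0 at y ∈ {0}; common: {0}.
Collecting: common zeros = {(4, 0)}, so the count is 1.
Comparison with the Bézout bound: 1 ≤ 4 = deg(f)·deg(g), as expected for curves with no common component (the affine F_5-count falls short of the bound because intersections may lie at infinity, over extension fields, or carry multiplicity).


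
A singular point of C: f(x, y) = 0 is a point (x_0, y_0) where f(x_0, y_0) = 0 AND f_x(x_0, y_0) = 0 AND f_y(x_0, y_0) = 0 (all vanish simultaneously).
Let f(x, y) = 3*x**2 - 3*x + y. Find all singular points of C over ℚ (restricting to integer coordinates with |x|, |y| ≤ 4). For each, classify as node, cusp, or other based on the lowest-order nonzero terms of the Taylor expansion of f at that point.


No singular points in the scanned grid; C is smooth there.

Compute partial derivatives:
  f_x = 6*x - 3.
  f_y = 1.
f_y = 1 is a nonzero constant, so f_y never vanishes: no point (x, y) can satisfy f = f_x = f_y = 0. In particular no (x, y) ∈ {−4, ..., 4}² is singular; the curve is smooth.


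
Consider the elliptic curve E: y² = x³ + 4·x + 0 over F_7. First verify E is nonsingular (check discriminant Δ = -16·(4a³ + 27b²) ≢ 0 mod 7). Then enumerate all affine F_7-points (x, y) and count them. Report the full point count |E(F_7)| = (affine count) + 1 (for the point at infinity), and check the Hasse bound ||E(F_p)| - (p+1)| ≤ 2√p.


Affine points = {(0, 0), (2, 3), (2, 4), (3, 2), (3, 5), (6, 3), (6, 4)}; affine count = 7; |E(F_7)| = 8.

Discriminant check: Δ ∝ 4a³ + 27b² = 4·4³ + 27·0² = 4·64 + 27·0 ≡ 4 (mod 7). Nonzero ⇒ E is nonsingular.
For each x ∈ F_7, compute rhs = x³ + 4·x + 0 mod 7, then count y ∈ F_7 with y² ≡ rhs.
  x = 0: rhs = 0, matching y values: 0 (1 points).
  x = 1: rhs = 5, matching y values: none (0 points).
  x = 2: rhs = 2, matching y values: 3, 4 (2 points).
  x = 3: rhs = 4, matching y values: 2, 5 (2 points).
  x = 4: rhs = 3, matching y values: none (0 points).
  x = 5: rhs = 5, matching y values: none (0 points).
  x = 6: rhs = 2, matching y values: 3, 4 (2 points).
Total affine count: 7.
Full point count |E(F_7)| = 7 + 1 = 8.
Hasse bound: |8 − (7+1)| = |0| = 0 ≤ 2√7 ≈ 5.2915 ✓.


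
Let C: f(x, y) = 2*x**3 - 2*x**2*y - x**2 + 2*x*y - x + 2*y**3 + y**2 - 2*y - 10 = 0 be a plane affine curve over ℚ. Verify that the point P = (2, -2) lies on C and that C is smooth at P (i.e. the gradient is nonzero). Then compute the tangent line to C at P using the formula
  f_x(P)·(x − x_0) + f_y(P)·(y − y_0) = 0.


Tangent line at P: 31*x + 14*y - 34 = 0.

Step 1: f(2, -2) = 0, so P lies on C.
Step 2: partial derivatives
  f_x(x, y) = 6*x**2 - 4*x*y - 2*x + 2*y - 1, f_y(x, y) = -2*x**2 + 2*x + 6*y**2 + 2*y - 2.
  f_x(P) = 31, f_y(P) = 14 (gradient nonzero, so P is smooth).
Step 3: tangent line at P: 31·(x − 2) + 14·(y − -2) = 0.
Expanding: 31*x + 14*y - 34 = 0.


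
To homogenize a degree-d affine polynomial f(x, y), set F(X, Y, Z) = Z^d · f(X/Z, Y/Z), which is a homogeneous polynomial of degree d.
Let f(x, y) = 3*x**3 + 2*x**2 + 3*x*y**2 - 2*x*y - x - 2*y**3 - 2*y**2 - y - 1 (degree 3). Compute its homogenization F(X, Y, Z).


F(X, Y, Z) = 3*X**3 + 2*X**2*Z + 3*X*Y**2 - 2*X*Y*Z - X*Z**2 - 2*Y**3 - 2*Y**2*Z - Y*Z**2 - Z**3

deg(f) = 3.
Substitute x = X/Z, y = Y/Z into f, then multiply by Z^3.
  monomial 3·x^3·y^0 ↦ 3·X^3·Y^0·Z^0.
  monomial 2·x^2·y^0 ↦ 2·X^2·Y^0·Z^1.
  monomial 3·x^1·y^2 ↦ 3·X^1·Y^2·Z^0.
  monomial -2·x^1·y^1 ↦ -2·X^1·Y^1·Z^1.
  monomial -1·x^1·y^0 ↦ -1·X^1·Y^0·Z^2.
  monomial -2·x^0·y^3 ↦ -2·X^0·Y^3·Z^0.
  monomial -2·x^0·y^2 ↦ -2·X^0·Y^2·Z^1.
  monomial -1·x^0·y^1 ↦ -1·X^0·Y^1·Z^2.
  monomial -1·x^0·y^0 ↦ -1·X^0·Y^0·Z^3.
Collecting: F(X, Y, Z) = 3*X**3 + 2*X**2*Z + 3*X*Y**2 - 2*X*Y*Z - X*Z**2 - 2*Y**3 - 2*Y**2*Z - Y*Z**2 - Z**3.


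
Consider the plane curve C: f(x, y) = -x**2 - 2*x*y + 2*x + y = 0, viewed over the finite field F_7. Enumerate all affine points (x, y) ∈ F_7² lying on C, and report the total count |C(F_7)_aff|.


Affine F_7-points: {(0, 0), (1, 1), (2, 0), (3, 5), (5, 3), (6, 1)}; count = 6.

For each of the 49 pairs (x, y) ∈ F_7², evaluate f(x, y) mod 7. Record the zeros.
  x = 0: [0↦0, 1↦1, 2↦2, 3↦3, 4↦4, 5↦5, 6↦6]  zeros at y ∈ {0}
  x = 1: [0↦1, 1↦0, 2↦6, 3↦5, 4↦4, 5↦3, 6↦2]  zeros at y ∈ {1}
  x = 2: [0↦0, 1↦4, 2↦1, 3↦5, 4↦2, 5↦6, 6↦3]  zeros at y ∈ {0}
  x = 3: [0↦4, 1↦6, 2↦1, 3↦3, 4↦5, 5↦0, 6↦2]  zeros at y ∈ {5}
  x = 4: [0↦6, 1↦6, 2↦6, 3↦6, 4↦6, 5↦6, 6↦6]  zeros at y ∈ ∅
  x = 5: [0↦6, 1↦4, 2↦2, 3↦0, 4↦5, 5↦3, 6↦1]  zeros at y ∈ {3}
  x = 6: [0↦4, 1↦0, 2↦3, 3↦6, 4↦2, 5↦5, 6↦1]  zeros at y ∈ {1}
Collecting zeros: affine points = {(0, 0), (1, 1), (2, 0), (3, 5), (5, 3), (6, 1)}.
Total count |C(F_7)_aff| = 6.


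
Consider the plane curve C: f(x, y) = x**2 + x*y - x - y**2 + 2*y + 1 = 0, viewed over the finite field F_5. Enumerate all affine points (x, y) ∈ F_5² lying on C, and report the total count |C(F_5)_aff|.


Affine F_5-points: ∅; count = 0.

For each of the 25 pairs (x, y) ∈ F_5², evaluate f(x, y) mod 5. Record the zeros.
  x = 0: [0↦1, 1↦2, 2↦1, 3↦3, 4↦3]  zeros at y ∈ ∅
  x = 1: [0↦1, 1↦3, 2↦3, 3↦1, 4↦2]  zeros at y ∈ ∅
  x = 2: [0↦3, 1↦1, 2↦2, 3↦1, 4↦3]  zeros at y ∈ ∅
  x = 3: [0↦2, 1↦1, 2↦3, 3↦3, 4↦1]  zeros at y ∈ ∅
  x = 4: [0↦3, 1↦3, 2↦1, 3↦2, 4↦1]  zeros at y ∈ ∅
Collecting zeros: affine points = ∅.
Total count |C(F_5)_aff| = 0.


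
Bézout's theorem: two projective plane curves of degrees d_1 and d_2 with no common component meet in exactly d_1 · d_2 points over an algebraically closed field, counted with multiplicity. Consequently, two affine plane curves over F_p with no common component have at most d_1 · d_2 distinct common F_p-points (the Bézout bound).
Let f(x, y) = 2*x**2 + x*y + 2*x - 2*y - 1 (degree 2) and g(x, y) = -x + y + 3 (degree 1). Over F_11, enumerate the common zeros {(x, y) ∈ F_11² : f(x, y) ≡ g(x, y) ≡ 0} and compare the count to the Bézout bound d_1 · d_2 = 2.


Common zeros: {(2, 10), (10, 7)}; count = 2; Bézout bound = 2.

deg(f) = 2, deg(g) = 1, so Bézout bound = 2.
Scan x ∈ F_11. For each x, list the y ∈ F_11 with f(x, y) ≡ 0 and those with g(x, y) ≡ 0 (mod 11); the common zeros in that column are the intersection.
  x = 0: f ≡ 0 at y ∈ {5}; g ≡ 0 at y ∈ {8}; common: ∅.
  x = 1: f ≡ 0 at y ∈ {3}; g ≡ 0 at y ∈ {9}; common: ∅.
  x = 2: f ≡ 0 at y ∈ {0, 1, 2, 3, 4, 5, 6, 7, 8, 9, 10}; g ≡ 0 at y ∈ {10}; common: {10}.
  x = 3: f ≡ 0 at y ∈ {10}; g ≡ 0 at y ∈ {0}; common: ∅.
  x = 4: f ≡ 0 at y ∈ {8}; g ≡ 0 at y ∈ {1}; common: ∅.
  x = 5: f ≡ 0 at y ∈ {6}; g ≡ 0 at y ∈ {2}; common: ∅.
  x = 6: f ≡ 0 at y ∈ {4}; g ≡ 0 at y ∈ {3}; common: ∅.
  x = 7: f ≡ 0 at y ∈ {2}; g ≡ 0 at y ∈ {4}; common: ∅.
  x = 8: f ≡ 0 at y ∈ {0}; g ≡ 0 at y ∈ {5}; common: ∅.
  x = 9: f ≡ 0 at y ∈ {9}; g ≡ 0 at y ∈ {6}; common: ∅.
  x = 10: f ≡ 0 at y ∈ {7}; g ≡ 0 at y ∈ {7}; common: {7}.
Collecting: common zeros = {(2, 10), (10, 7)}, so the count is 2.
Comparison with the Bézout bound: 2 ≤ 2 = deg(f)·deg(g), as expected for curves with no common component (the bound is attained).
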